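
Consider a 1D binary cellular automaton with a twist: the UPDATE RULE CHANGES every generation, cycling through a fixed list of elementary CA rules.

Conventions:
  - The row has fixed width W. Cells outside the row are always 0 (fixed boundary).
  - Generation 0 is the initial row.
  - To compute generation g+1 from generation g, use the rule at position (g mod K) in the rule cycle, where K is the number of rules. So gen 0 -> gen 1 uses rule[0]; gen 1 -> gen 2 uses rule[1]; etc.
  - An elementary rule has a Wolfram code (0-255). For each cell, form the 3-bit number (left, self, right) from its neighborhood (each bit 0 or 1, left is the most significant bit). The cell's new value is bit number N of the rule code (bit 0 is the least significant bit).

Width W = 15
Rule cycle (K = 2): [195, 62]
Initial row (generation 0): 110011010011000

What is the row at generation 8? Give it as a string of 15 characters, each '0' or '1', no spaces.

Answer: 110011011111111

Derivation:
Gen 0: 110011010011000
Gen 1 (rule 195): 010101000101011
Gen 2 (rule 62): 111111101111110
Gen 3 (rule 195): 011111100111110
Gen 4 (rule 62): 110000011100001
Gen 5 (rule 195): 010111101101110
Gen 6 (rule 62): 111100011011001
Gen 7 (rule 195): 011101101001010
Gen 8 (rule 62): 110011011111111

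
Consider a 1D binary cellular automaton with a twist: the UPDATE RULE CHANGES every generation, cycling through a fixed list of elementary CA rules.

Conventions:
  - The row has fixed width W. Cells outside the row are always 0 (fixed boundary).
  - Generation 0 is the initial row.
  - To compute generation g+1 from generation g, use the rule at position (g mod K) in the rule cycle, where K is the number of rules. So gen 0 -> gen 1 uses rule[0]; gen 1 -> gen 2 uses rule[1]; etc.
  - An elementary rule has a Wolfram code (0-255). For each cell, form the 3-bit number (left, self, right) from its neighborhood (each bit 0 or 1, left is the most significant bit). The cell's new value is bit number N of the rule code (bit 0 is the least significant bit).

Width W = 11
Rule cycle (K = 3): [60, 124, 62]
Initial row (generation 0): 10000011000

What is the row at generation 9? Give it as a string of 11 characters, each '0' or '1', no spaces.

Gen 0: 10000011000
Gen 1 (rule 60): 11000010100
Gen 2 (rule 124): 11100011110
Gen 3 (rule 62): 10010110001
Gen 4 (rule 60): 11011101001
Gen 5 (rule 124): 11110111101
Gen 6 (rule 62): 10001100011
Gen 7 (rule 60): 11001010010
Gen 8 (rule 124): 11101111011
Gen 9 (rule 62): 10011000110

Answer: 10011000110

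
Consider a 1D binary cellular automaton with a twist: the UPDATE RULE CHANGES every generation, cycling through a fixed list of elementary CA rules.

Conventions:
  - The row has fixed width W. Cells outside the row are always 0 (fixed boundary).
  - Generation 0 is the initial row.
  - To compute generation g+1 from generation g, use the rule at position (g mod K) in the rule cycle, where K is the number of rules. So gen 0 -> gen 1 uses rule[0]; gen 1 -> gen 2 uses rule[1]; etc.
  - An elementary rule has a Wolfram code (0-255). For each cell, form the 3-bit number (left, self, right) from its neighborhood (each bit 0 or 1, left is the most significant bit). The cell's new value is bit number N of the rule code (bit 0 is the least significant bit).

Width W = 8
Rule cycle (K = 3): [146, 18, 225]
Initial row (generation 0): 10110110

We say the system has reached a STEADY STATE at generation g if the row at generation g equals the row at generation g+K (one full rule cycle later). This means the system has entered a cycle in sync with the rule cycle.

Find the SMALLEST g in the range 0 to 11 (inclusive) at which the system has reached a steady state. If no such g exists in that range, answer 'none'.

Gen 0: 10110110
Gen 1 (rule 146): 00000001
Gen 2 (rule 18): 00000010
Gen 3 (rule 225): 11111000
Gen 4 (rule 146): 01110100
Gen 5 (rule 18): 10000010
Gen 6 (rule 225): 00111000
Gen 7 (rule 146): 01010100
Gen 8 (rule 18): 10000010
Gen 9 (rule 225): 00111000
Gen 10 (rule 146): 01010100
Gen 11 (rule 18): 10000010
Gen 12 (rule 225): 00111000
Gen 13 (rule 146): 01010100
Gen 14 (rule 18): 10000010

Answer: 5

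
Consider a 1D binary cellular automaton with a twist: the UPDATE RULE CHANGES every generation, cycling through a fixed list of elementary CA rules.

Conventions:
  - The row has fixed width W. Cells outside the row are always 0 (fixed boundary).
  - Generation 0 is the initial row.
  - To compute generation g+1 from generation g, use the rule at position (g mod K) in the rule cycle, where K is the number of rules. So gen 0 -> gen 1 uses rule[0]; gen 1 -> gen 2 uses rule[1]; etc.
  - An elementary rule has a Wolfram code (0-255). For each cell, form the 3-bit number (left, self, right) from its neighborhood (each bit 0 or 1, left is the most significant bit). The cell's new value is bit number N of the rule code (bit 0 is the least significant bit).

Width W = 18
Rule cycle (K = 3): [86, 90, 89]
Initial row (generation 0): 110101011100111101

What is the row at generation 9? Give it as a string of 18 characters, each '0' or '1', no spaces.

Answer: 010011001111110111

Derivation:
Gen 0: 110101011100111101
Gen 1 (rule 86): 010101000111000101
Gen 2 (rule 90): 100000101101101000
Gen 3 (rule 89): 011110001101100111
Gen 4 (rule 86): 100011010100111001
Gen 5 (rule 90): 010111000011101110
Gen 6 (rule 89): 000101111010101011
Gen 7 (rule 86): 001100001010101001
Gen 8 (rule 90): 011110010000000110
Gen 9 (rule 89): 010011001111110111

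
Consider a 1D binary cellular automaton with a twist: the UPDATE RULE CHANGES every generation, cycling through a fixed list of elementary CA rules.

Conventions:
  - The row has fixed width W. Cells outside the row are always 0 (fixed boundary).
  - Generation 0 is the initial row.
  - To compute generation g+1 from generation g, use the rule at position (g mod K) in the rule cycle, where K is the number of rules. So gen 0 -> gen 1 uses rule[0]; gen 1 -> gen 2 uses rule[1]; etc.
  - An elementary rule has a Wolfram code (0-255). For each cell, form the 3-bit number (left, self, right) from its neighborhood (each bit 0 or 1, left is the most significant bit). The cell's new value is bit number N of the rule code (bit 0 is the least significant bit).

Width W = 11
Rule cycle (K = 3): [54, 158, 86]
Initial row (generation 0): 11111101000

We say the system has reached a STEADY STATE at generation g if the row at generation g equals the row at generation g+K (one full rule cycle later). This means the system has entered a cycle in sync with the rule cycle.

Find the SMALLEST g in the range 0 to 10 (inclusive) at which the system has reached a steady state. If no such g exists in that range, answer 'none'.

Gen 0: 11111101000
Gen 1 (rule 54): 00000011100
Gen 2 (rule 158): 00000111010
Gen 3 (rule 86): 00001001011
Gen 4 (rule 54): 00011111100
Gen 5 (rule 158): 00111111010
Gen 6 (rule 86): 01000001011
Gen 7 (rule 54): 11100011100
Gen 8 (rule 158): 11010111010
Gen 9 (rule 86): 01010001011
Gen 10 (rule 54): 11111011100
Gen 11 (rule 158): 11110011010
Gen 12 (rule 86): 00011101011
Gen 13 (rule 54): 00100011100

Answer: none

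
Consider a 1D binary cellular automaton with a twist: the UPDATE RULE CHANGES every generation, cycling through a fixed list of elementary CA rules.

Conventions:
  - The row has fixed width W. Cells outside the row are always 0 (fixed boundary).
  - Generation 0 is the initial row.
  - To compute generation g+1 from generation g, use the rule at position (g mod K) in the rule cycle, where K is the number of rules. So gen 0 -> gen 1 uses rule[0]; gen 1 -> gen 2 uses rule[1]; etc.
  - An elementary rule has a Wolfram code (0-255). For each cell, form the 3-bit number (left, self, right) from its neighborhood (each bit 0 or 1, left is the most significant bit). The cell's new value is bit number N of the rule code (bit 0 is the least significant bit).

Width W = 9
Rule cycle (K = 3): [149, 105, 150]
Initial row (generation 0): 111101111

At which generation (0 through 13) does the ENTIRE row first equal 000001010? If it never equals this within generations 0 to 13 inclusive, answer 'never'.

Answer: never

Derivation:
Gen 0: 111101111
Gen 1 (rule 149): 011000110
Gen 2 (rule 105): 011010110
Gen 3 (rule 150): 100010001
Gen 4 (rule 149): 111011101
Gen 5 (rule 105): 101110110
Gen 6 (rule 150): 100100001
Gen 7 (rule 149): 110111101
Gen 8 (rule 105): 111100110
Gen 9 (rule 150): 011011001
Gen 10 (rule 149): 000000101
Gen 11 (rule 105): 111110010
Gen 12 (rule 150): 011101111
Gen 13 (rule 149): 001000110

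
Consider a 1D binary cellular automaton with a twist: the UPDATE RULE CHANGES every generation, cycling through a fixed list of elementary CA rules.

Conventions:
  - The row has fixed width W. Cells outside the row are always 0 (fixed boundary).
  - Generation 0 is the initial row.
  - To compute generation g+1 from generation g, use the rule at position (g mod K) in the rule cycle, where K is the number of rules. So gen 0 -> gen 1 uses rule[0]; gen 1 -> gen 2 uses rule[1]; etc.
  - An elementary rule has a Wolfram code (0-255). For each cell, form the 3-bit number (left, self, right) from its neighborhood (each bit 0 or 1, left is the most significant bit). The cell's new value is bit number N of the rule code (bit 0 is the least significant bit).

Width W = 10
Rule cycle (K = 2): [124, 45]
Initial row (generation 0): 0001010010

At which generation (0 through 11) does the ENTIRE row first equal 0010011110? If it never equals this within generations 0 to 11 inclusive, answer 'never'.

Gen 0: 0001010010
Gen 1 (rule 124): 0001111011
Gen 2 (rule 45): 1101000110
Gen 3 (rule 124): 1111100111
Gen 4 (rule 45): 1000000100
Gen 5 (rule 124): 1100000110
Gen 6 (rule 45): 1001110100
Gen 7 (rule 124): 1101011110
Gen 8 (rule 45): 1011110000
Gen 9 (rule 124): 1110011000
Gen 10 (rule 45): 1000010011
Gen 11 (rule 124): 1100011011

Answer: never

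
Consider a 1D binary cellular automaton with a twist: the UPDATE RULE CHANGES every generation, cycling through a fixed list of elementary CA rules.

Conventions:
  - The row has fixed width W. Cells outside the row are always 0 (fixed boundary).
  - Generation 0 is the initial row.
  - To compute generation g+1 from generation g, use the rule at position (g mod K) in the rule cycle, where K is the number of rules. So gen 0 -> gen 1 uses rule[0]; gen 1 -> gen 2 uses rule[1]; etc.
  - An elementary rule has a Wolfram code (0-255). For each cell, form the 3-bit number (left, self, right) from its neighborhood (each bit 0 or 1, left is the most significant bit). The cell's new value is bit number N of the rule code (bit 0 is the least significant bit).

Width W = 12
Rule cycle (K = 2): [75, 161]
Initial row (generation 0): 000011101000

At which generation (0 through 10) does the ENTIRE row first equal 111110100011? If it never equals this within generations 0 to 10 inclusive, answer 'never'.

Gen 0: 000011101000
Gen 1 (rule 75): 111110100011
Gen 2 (rule 161): 011101001000
Gen 3 (rule 75): 110100010011
Gen 4 (rule 161): 001001000000
Gen 5 (rule 75): 110010011111
Gen 6 (rule 161): 000000001110
Gen 7 (rule 75): 111111111010
Gen 8 (rule 161): 011111110100
Gen 9 (rule 75): 110000010001
Gen 10 (rule 161): 000111000100

Answer: 1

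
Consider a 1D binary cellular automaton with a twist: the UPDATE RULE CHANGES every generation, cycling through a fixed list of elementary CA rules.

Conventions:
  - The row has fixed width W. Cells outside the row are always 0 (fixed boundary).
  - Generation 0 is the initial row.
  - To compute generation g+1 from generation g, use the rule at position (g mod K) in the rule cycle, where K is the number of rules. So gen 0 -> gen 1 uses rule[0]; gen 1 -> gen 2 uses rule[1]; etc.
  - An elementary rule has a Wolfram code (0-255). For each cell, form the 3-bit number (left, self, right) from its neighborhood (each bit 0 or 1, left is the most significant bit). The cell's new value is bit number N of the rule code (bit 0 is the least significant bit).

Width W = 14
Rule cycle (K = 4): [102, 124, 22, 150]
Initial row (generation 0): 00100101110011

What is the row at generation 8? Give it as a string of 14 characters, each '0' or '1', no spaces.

Gen 0: 00100101110011
Gen 1 (rule 102): 01101110010101
Gen 2 (rule 124): 01111011011111
Gen 3 (rule 22): 10000000000000
Gen 4 (rule 150): 11000000000000
Gen 5 (rule 102): 01000000000000
Gen 6 (rule 124): 01100000000000
Gen 7 (rule 22): 10010000000000
Gen 8 (rule 150): 11111000000000

Answer: 11111000000000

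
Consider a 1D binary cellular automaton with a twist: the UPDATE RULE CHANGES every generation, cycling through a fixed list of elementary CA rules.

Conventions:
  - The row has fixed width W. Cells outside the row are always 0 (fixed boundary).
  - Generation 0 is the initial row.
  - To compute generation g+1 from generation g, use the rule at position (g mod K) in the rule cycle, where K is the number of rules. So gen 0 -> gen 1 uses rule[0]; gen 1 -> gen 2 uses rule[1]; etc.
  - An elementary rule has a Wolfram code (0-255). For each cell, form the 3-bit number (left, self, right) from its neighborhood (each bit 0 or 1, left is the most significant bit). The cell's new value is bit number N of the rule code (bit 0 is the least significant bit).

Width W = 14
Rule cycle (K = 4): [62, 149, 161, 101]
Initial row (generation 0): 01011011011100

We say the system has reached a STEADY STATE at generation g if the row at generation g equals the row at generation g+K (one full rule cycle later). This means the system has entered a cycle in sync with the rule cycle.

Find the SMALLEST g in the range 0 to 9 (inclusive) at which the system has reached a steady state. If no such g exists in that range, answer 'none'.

Answer: none

Derivation:
Gen 0: 01011011011100
Gen 1 (rule 62): 11110110110010
Gen 2 (rule 149): 01100000001011
Gen 3 (rule 161): 00001111100100
Gen 4 (rule 101): 11100000100101
Gen 5 (rule 62): 10010001111111
Gen 6 (rule 149): 11011100111110
Gen 7 (rule 161): 00101000011100
Gen 8 (rule 101): 10111011000101
Gen 9 (rule 62): 11100110101111
Gen 10 (rule 149): 01010000100110
Gen 11 (rule 161): 00100110000000
Gen 12 (rule 101): 10100010111111
Gen 13 (rule 62): 11110111100000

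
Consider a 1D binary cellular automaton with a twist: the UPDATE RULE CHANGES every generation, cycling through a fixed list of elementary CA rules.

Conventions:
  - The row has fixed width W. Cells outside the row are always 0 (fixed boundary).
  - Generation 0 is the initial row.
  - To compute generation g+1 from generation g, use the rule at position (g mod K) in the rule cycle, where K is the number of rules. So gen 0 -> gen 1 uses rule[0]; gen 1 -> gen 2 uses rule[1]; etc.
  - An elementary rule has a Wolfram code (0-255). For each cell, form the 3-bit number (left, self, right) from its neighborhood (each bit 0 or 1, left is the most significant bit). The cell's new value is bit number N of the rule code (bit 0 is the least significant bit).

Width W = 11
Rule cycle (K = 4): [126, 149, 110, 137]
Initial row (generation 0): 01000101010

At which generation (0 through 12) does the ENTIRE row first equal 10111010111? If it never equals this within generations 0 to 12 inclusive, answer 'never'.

Answer: never

Derivation:
Gen 0: 01000101010
Gen 1 (rule 126): 11101111111
Gen 2 (rule 149): 01000111110
Gen 3 (rule 110): 11001100010
Gen 4 (rule 137): 10001001000
Gen 5 (rule 126): 11011111100
Gen 6 (rule 149): 00001111011
Gen 7 (rule 110): 00011001111
Gen 8 (rule 137): 11010001110
Gen 9 (rule 126): 11111011011
Gen 10 (rule 149): 01110000000
Gen 11 (rule 110): 11010000000
Gen 12 (rule 137): 10000111111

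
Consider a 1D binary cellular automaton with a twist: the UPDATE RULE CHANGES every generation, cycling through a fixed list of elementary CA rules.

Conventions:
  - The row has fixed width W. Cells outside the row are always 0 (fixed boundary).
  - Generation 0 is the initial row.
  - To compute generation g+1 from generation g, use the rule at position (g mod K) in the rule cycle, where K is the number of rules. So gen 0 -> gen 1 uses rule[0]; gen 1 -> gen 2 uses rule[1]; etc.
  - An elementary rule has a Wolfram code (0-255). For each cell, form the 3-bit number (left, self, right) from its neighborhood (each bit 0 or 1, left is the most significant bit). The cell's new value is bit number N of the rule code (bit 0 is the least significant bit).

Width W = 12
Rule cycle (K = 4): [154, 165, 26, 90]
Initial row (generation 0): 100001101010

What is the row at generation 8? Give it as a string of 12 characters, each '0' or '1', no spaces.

Gen 0: 100001101010
Gen 1 (rule 154): 010011000001
Gen 2 (rule 165): 010000011101
Gen 3 (rule 26): 101000110000
Gen 4 (rule 90): 000101111000
Gen 5 (rule 154): 001001110100
Gen 6 (rule 165): 101000101101
Gen 7 (rule 26): 000101001000
Gen 8 (rule 90): 001000110100

Answer: 001000110100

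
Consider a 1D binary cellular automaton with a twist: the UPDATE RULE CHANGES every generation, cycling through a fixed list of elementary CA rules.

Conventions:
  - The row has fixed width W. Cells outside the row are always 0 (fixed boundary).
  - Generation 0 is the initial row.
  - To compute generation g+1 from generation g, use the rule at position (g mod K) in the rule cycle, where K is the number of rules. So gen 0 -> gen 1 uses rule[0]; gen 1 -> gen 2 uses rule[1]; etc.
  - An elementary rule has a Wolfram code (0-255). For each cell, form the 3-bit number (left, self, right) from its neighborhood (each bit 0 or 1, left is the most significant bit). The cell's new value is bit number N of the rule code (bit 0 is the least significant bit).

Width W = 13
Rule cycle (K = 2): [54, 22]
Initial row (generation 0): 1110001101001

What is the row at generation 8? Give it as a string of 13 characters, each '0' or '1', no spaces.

Gen 0: 1110001101001
Gen 1 (rule 54): 0001010011111
Gen 2 (rule 22): 0011011100000
Gen 3 (rule 54): 0100100010000
Gen 4 (rule 22): 1111110111000
Gen 5 (rule 54): 0000001000100
Gen 6 (rule 22): 0000011101110
Gen 7 (rule 54): 0000100010001
Gen 8 (rule 22): 0001110111011

Answer: 0001110111011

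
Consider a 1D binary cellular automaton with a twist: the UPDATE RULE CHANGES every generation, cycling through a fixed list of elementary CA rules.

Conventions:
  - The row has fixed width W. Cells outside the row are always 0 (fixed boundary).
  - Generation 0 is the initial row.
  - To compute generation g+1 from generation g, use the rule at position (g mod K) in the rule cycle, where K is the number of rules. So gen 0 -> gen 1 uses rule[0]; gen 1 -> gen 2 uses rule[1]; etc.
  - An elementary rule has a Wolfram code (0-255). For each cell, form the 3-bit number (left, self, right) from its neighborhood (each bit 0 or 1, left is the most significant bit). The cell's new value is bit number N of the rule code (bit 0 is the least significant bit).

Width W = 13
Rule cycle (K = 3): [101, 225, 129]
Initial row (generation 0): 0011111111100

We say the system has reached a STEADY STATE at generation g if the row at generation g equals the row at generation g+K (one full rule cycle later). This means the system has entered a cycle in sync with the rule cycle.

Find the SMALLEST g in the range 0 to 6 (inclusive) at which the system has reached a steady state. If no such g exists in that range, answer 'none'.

Gen 0: 0011111111100
Gen 1 (rule 101): 1000000000101
Gen 2 (rule 225): 0011111110010
Gen 3 (rule 129): 1001111100000
Gen 4 (rule 101): 1000000101111
Gen 5 (rule 225): 0011110010111
Gen 6 (rule 129): 1001100000010
Gen 7 (rule 101): 1000101111010
Gen 8 (rule 225): 0010010111100
Gen 9 (rule 129): 1000000011001

Answer: none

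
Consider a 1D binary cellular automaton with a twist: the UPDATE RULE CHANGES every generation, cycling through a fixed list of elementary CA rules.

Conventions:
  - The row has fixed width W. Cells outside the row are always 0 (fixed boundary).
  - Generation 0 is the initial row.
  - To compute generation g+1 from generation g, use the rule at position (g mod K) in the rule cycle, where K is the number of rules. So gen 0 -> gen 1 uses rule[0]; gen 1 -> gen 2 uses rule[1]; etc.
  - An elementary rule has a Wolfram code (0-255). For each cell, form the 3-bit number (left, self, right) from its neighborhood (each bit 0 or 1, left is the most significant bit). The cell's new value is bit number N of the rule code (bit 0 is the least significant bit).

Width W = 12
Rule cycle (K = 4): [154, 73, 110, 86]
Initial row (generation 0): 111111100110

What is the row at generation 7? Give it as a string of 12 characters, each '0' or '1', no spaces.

Answer: 011001111100

Derivation:
Gen 0: 111111100110
Gen 1 (rule 154): 111111011101
Gen 2 (rule 73): 100001010100
Gen 3 (rule 110): 100011111100
Gen 4 (rule 86): 110100000110
Gen 5 (rule 154): 100010001101
Gen 6 (rule 73): 001000101100
Gen 7 (rule 110): 011001111100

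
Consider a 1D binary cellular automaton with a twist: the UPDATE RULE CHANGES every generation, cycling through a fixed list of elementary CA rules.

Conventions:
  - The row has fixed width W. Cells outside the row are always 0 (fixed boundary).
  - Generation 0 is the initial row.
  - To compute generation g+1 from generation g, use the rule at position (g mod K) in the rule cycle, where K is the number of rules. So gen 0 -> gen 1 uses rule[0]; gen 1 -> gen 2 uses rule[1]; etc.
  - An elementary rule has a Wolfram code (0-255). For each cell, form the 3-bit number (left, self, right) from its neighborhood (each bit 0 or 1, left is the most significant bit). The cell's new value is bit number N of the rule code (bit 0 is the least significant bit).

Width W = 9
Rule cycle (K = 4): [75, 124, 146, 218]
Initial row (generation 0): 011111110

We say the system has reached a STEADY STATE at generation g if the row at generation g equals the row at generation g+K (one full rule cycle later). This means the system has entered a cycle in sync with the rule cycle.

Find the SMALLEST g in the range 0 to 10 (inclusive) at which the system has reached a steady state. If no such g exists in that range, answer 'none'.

Gen 0: 011111110
Gen 1 (rule 75): 110000010
Gen 2 (rule 124): 111000011
Gen 3 (rule 146): 010100100
Gen 4 (rule 218): 100011010
Gen 5 (rule 75): 001111000
Gen 6 (rule 124): 001001100
Gen 7 (rule 146): 010110010
Gen 8 (rule 218): 100111101
Gen 9 (rule 75): 001100100
Gen 10 (rule 124): 001110110
Gen 11 (rule 146): 010100001
Gen 12 (rule 218): 100010010
Gen 13 (rule 75): 001100100
Gen 14 (rule 124): 001110110

Answer: 9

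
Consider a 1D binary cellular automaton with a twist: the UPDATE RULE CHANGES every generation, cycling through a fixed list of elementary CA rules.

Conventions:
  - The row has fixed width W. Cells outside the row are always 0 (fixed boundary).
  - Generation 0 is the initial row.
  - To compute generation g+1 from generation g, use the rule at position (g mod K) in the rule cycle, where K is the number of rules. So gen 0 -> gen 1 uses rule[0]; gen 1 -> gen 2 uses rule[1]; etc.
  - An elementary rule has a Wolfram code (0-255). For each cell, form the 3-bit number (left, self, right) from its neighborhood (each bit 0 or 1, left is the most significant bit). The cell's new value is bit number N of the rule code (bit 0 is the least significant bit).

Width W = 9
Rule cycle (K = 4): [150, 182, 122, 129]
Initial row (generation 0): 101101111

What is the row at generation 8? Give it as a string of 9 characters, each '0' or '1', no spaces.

Answer: 000000111

Derivation:
Gen 0: 101101111
Gen 1 (rule 150): 100000110
Gen 2 (rule 182): 110001001
Gen 3 (rule 122): 111010110
Gen 4 (rule 129): 010000000
Gen 5 (rule 150): 111000000
Gen 6 (rule 182): 010100000
Gen 7 (rule 122): 101010000
Gen 8 (rule 129): 000000111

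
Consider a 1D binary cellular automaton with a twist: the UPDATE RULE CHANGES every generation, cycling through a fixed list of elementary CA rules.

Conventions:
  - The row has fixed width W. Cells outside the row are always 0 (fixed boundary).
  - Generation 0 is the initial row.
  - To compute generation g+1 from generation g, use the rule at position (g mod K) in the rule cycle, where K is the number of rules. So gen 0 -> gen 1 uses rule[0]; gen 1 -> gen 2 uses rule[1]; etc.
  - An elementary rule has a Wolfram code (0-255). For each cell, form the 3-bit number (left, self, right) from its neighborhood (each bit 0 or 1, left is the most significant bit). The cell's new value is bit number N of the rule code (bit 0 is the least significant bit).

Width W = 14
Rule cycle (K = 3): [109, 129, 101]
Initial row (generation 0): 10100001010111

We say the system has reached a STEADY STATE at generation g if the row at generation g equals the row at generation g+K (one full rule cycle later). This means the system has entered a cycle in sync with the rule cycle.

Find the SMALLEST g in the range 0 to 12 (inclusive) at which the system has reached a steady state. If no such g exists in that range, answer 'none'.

Answer: none

Derivation:
Gen 0: 10100001010111
Gen 1 (rule 109): 11101101111101
Gen 2 (rule 129): 01000000111000
Gen 3 (rule 101): 01011110001011
Gen 4 (rule 109): 01110010101111
Gen 5 (rule 129): 00100000000110
Gen 6 (rule 101): 10101111110010
Gen 7 (rule 109): 11111000010010
Gen 8 (rule 129): 01110011000000
Gen 9 (rule 101): 00010001011111
Gen 10 (rule 109): 11010101110001
Gen 11 (rule 129): 00000000100100
Gen 12 (rule 101): 11111110100101
Gen 13 (rule 109): 10000011100111
Gen 14 (rule 129): 00111001000010
Gen 15 (rule 101): 10001001011010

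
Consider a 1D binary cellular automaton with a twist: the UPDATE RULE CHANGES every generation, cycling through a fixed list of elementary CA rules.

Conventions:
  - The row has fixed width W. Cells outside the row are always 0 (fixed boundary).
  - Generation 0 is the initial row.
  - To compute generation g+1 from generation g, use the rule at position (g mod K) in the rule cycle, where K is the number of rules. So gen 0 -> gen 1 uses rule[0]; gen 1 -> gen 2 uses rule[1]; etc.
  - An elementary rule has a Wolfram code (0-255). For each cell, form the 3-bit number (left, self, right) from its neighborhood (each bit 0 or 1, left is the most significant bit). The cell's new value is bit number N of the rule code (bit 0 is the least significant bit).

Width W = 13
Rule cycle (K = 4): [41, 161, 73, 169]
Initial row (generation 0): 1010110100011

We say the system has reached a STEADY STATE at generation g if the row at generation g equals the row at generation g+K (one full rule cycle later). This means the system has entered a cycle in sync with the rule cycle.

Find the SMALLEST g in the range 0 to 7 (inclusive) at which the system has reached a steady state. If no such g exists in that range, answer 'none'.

Gen 0: 1010110100011
Gen 1 (rule 41): 0101101001010
Gen 2 (rule 161): 0010010000100
Gen 3 (rule 73): 1000000110001
Gen 4 (rule 169): 0011110100100
Gen 5 (rule 41): 1010001000001
Gen 6 (rule 161): 0100100011100
Gen 7 (rule 73): 0000001010101
Gen 8 (rule 169): 1111100101010
Gen 9 (rule 41): 1000000010100
Gen 10 (rule 161): 0011111001001
Gen 11 (rule 73): 1010001000000

Answer: none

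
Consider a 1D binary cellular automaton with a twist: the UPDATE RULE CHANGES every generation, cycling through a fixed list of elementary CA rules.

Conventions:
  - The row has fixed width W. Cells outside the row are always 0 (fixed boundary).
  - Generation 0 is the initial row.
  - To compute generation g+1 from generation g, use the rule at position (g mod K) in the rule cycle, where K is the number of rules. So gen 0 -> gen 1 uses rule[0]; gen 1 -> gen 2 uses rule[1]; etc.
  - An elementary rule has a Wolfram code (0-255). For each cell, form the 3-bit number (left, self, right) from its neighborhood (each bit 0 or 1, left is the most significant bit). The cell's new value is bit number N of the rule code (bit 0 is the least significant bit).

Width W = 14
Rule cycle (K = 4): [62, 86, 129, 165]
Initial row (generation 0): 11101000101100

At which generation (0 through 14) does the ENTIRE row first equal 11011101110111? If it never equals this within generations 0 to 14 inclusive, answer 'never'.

Answer: never

Derivation:
Gen 0: 11101000101100
Gen 1 (rule 62): 10011101111010
Gen 2 (rule 86): 11100100001011
Gen 3 (rule 129): 01000001100000
Gen 4 (rule 165): 01011100001111
Gen 5 (rule 62): 11110010011000
Gen 6 (rule 86): 00011111101100
Gen 7 (rule 129): 11001111000001
Gen 8 (rule 165): 00000110011101
Gen 9 (rule 62): 00001101110011
Gen 10 (rule 86): 00010100011101
Gen 11 (rule 129): 11000001001000
Gen 12 (rule 165): 00011101001011
Gen 13 (rule 62): 00110011111110
Gen 14 (rule 86): 01011100000011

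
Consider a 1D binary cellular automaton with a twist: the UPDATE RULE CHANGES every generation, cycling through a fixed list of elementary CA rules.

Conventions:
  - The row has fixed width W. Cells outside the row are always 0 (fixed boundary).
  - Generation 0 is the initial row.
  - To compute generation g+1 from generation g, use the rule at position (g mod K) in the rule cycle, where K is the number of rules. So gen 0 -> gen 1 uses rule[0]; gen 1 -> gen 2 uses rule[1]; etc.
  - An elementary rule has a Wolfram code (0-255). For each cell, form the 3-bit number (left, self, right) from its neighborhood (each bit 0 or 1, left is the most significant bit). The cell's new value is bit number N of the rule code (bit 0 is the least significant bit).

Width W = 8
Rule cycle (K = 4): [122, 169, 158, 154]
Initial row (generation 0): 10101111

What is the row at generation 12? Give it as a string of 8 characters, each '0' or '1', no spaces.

Answer: 11011101

Derivation:
Gen 0: 10101111
Gen 1 (rule 122): 01011001
Gen 2 (rule 169): 00110000
Gen 3 (rule 158): 01101000
Gen 4 (rule 154): 11000100
Gen 5 (rule 122): 11101010
Gen 6 (rule 169): 11010100
Gen 7 (rule 158): 10010110
Gen 8 (rule 154): 01100101
Gen 9 (rule 122): 11111010
Gen 10 (rule 169): 11110100
Gen 11 (rule 158): 11100110
Gen 12 (rule 154): 11011101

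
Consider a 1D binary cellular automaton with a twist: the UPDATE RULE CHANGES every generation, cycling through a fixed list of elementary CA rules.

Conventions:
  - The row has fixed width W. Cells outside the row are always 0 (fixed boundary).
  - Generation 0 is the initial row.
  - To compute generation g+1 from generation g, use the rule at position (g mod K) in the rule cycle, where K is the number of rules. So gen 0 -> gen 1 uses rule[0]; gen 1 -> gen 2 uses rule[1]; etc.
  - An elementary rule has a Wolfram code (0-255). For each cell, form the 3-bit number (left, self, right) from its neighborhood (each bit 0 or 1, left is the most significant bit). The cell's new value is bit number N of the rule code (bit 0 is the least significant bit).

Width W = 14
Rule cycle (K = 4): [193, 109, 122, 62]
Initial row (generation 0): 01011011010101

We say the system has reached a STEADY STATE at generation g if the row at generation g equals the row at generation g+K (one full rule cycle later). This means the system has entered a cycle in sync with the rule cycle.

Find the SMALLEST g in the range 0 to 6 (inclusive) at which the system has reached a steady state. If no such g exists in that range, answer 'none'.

Answer: none

Derivation:
Gen 0: 01011011010101
Gen 1 (rule 193): 00001001000000
Gen 2 (rule 109): 11101001011111
Gen 3 (rule 122): 10110110110001
Gen 4 (rule 62): 11101101101011
Gen 5 (rule 193): 01100100100001
Gen 6 (rule 109): 01100100101101
Gen 7 (rule 122): 11111011011110
Gen 8 (rule 62): 10000110110001
Gen 9 (rule 193): 00110010010100
Gen 10 (rule 109): 10110010011101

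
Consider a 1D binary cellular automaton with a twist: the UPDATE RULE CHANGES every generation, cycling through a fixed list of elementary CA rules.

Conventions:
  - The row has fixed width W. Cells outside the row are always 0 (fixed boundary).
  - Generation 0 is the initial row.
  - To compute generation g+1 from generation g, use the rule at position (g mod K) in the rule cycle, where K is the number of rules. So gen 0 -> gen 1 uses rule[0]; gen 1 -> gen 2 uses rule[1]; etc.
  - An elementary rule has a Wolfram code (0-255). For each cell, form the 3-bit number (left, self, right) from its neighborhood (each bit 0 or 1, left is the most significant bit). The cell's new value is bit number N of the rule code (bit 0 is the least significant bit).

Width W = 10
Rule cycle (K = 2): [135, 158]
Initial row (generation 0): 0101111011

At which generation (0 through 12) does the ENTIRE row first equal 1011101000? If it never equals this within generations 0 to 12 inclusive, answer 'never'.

Gen 0: 0101111011
Gen 1 (rule 135): 1100110000
Gen 2 (rule 158): 1011101000
Gen 3 (rule 135): 1001001011
Gen 4 (rule 158): 1111111010
Gen 5 (rule 135): 0111110010
Gen 6 (rule 158): 1111101111
Gen 7 (rule 135): 0111000110
Gen 8 (rule 158): 1110101101
Gen 9 (rule 135): 0100100001
Gen 10 (rule 158): 1111110011
Gen 11 (rule 135): 0111100100
Gen 12 (rule 158): 1111011110

Answer: 2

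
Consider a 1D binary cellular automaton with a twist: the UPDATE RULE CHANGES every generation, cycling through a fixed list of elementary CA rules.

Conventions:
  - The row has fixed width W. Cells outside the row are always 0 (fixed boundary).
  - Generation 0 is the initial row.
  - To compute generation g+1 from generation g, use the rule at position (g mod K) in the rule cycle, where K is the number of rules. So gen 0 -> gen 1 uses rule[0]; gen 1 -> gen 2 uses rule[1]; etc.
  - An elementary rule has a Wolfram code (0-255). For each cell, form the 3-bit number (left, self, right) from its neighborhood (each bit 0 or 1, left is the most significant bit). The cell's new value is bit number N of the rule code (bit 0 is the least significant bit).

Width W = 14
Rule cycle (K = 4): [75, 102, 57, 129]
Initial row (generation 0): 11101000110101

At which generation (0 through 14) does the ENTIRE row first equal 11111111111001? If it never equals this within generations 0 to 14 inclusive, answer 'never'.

Gen 0: 11101000110101
Gen 1 (rule 75): 10100011110000
Gen 2 (rule 102): 11100100010000
Gen 3 (rule 57): 10010011001111
Gen 4 (rule 129): 00000000000110
Gen 5 (rule 75): 11111111111110
Gen 6 (rule 102): 00000000000010
Gen 7 (rule 57): 11111111111001
Gen 8 (rule 129): 01111111110000
Gen 9 (rule 75): 11000000010111
Gen 10 (rule 102): 01000000111001
Gen 11 (rule 57): 00111110100100
Gen 12 (rule 129): 10011100000001
Gen 13 (rule 75): 00110101111110
Gen 14 (rule 102): 01011110000010

Answer: 7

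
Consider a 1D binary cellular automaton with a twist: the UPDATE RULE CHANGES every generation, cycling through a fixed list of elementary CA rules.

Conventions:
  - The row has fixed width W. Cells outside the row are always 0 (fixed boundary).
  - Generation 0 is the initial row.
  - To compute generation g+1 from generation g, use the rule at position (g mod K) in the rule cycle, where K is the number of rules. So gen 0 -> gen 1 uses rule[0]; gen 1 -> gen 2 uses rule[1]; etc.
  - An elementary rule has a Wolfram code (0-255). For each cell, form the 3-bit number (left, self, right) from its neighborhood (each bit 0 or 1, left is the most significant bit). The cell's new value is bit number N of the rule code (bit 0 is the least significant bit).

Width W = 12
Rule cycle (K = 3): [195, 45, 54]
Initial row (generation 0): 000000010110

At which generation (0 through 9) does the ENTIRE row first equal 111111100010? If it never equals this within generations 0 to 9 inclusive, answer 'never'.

Answer: 1

Derivation:
Gen 0: 000000010110
Gen 1 (rule 195): 111111100010
Gen 2 (rule 45): 100000001010
Gen 3 (rule 54): 110000011111
Gen 4 (rule 195): 010111101111
Gen 5 (rule 45): 011100011000
Gen 6 (rule 54): 100010100100
Gen 7 (rule 195): 001100001001
Gen 8 (rule 45): 101001101001
Gen 9 (rule 54): 111110011111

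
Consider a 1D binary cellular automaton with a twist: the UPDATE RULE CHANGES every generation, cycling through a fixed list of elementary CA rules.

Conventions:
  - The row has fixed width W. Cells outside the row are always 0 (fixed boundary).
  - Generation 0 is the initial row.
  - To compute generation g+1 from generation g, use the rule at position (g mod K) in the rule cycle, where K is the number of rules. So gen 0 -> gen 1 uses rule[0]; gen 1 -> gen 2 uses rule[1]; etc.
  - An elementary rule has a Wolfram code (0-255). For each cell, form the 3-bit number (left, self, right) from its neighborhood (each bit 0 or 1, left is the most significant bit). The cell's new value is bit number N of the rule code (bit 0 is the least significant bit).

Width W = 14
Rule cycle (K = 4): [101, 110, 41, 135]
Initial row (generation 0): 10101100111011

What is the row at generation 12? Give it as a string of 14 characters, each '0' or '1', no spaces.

Answer: 11101011110111

Derivation:
Gen 0: 10101100111011
Gen 1 (rule 101): 11110100001101
Gen 2 (rule 110): 10011100011111
Gen 3 (rule 41): 00010001010000
Gen 4 (rule 135): 11110111010111
Gen 5 (rule 101): 00011001111001
Gen 6 (rule 110): 00111011001011
Gen 7 (rule 41): 10100110000110
Gen 8 (rule 135): 10101000111000
Gen 9 (rule 101): 11111010001011
Gen 10 (rule 110): 10001110011111
Gen 11 (rule 41): 00101000010000
Gen 12 (rule 135): 11101011110111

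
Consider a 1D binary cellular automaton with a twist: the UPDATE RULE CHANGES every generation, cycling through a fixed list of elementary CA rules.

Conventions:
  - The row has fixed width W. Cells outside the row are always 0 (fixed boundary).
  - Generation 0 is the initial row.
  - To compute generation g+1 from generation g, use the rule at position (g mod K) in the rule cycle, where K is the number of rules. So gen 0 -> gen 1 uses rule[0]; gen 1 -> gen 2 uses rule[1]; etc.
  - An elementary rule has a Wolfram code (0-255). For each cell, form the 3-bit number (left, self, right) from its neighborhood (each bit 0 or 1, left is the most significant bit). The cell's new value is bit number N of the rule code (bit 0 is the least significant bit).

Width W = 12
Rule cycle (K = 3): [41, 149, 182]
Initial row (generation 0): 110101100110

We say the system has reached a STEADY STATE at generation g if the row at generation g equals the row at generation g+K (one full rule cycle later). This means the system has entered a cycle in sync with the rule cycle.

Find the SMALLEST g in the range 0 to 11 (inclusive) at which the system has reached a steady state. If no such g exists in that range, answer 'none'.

Gen 0: 110101100110
Gen 1 (rule 41): 101011000100
Gen 2 (rule 149): 101000110111
Gen 3 (rule 182): 111101001010
Gen 4 (rule 41): 100010000100
Gen 5 (rule 149): 111011110111
Gen 6 (rule 182): 010101101010
Gen 7 (rule 41): 001011010100
Gen 8 (rule 149): 101000010111
Gen 9 (rule 182): 111100111010
Gen 10 (rule 41): 100000100100
Gen 11 (rule 149): 111110110111
Gen 12 (rule 182): 011101001010
Gen 13 (rule 41): 010010000100
Gen 14 (rule 149): 011011110111

Answer: none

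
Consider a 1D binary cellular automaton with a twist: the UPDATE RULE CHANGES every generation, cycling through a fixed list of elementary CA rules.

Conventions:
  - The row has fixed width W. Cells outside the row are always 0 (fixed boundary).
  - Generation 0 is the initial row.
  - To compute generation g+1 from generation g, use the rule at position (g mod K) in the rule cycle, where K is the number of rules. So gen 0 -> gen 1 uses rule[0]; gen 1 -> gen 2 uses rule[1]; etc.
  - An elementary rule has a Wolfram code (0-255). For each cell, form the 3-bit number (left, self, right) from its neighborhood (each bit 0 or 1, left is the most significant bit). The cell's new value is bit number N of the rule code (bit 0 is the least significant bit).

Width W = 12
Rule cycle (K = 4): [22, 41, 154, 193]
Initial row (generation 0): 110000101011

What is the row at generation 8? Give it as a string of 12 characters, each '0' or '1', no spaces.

Gen 0: 110000101011
Gen 1 (rule 22): 001001101000
Gen 2 (rule 41): 100001010011
Gen 3 (rule 154): 010010001110
Gen 4 (rule 193): 000000100110
Gen 5 (rule 22): 000001111001
Gen 6 (rule 41): 111101000000
Gen 7 (rule 154): 111000100000
Gen 8 (rule 193): 011010001111

Answer: 011010001111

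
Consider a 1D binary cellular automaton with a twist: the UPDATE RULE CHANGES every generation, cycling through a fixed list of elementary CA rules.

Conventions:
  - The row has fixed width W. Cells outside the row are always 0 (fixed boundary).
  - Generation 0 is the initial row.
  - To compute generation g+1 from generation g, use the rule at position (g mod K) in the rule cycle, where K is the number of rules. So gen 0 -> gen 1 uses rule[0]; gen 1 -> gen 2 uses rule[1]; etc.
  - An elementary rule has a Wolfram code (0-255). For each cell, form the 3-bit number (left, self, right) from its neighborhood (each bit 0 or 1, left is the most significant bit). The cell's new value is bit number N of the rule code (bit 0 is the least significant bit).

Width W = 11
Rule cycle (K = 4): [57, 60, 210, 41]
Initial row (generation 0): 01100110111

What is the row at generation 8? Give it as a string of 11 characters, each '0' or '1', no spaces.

Gen 0: 01100110111
Gen 1 (rule 57): 01010101100
Gen 2 (rule 60): 01111111010
Gen 3 (rule 210): 10111111001
Gen 4 (rule 41): 01100000000
Gen 5 (rule 57): 01011111111
Gen 6 (rule 60): 01110000000
Gen 7 (rule 210): 10111000000
Gen 8 (rule 41): 01100011111

Answer: 01100011111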